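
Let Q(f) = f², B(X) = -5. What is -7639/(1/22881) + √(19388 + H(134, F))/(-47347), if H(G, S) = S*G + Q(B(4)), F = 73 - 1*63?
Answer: -174787959 - √20753/47347 ≈ -1.7479e+8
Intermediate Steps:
F = 10 (F = 73 - 63 = 10)
H(G, S) = 25 + G*S (H(G, S) = S*G + (-5)² = G*S + 25 = 25 + G*S)
-7639/(1/22881) + √(19388 + H(134, F))/(-47347) = -7639/(1/22881) + √(19388 + (25 + 134*10))/(-47347) = -7639/1/22881 + √(19388 + (25 + 1340))*(-1/47347) = -7639*22881 + √(19388 + 1365)*(-1/47347) = -174787959 + √20753*(-1/47347) = -174787959 - √20753/47347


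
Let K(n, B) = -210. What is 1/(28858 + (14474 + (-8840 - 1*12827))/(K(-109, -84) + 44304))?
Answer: 44094/1272457459 ≈ 3.4653e-5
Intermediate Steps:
1/(28858 + (14474 + (-8840 - 1*12827))/(K(-109, -84) + 44304)) = 1/(28858 + (14474 + (-8840 - 1*12827))/(-210 + 44304)) = 1/(28858 + (14474 + (-8840 - 12827))/44094) = 1/(28858 + (14474 - 21667)*(1/44094)) = 1/(28858 - 7193*1/44094) = 1/(28858 - 7193/44094) = 1/(1272457459/44094) = 44094/1272457459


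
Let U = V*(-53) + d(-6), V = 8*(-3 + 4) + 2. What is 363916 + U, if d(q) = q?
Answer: 363380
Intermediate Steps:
V = 10 (V = 8*1 + 2 = 8 + 2 = 10)
U = -536 (U = 10*(-53) - 6 = -530 - 6 = -536)
363916 + U = 363916 - 536 = 363380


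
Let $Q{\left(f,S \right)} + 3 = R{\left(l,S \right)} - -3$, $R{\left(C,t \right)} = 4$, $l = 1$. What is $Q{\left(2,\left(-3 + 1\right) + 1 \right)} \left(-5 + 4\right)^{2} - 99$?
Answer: $-95$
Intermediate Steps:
$Q{\left(f,S \right)} = 4$ ($Q{\left(f,S \right)} = -3 + \left(4 - -3\right) = -3 + \left(4 + 3\right) = -3 + 7 = 4$)
$Q{\left(2,\left(-3 + 1\right) + 1 \right)} \left(-5 + 4\right)^{2} - 99 = 4 \left(-5 + 4\right)^{2} - 99 = 4 \left(-1\right)^{2} - 99 = 4 \cdot 1 - 99 = 4 - 99 = -95$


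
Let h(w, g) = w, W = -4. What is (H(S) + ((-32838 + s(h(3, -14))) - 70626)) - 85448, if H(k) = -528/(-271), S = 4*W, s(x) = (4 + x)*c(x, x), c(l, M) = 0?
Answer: -51194624/271 ≈ -1.8891e+5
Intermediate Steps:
s(x) = 0 (s(x) = (4 + x)*0 = 0)
S = -16 (S = 4*(-4) = -16)
H(k) = 528/271 (H(k) = -528*(-1/271) = 528/271)
(H(S) + ((-32838 + s(h(3, -14))) - 70626)) - 85448 = (528/271 + ((-32838 + 0) - 70626)) - 85448 = (528/271 + (-32838 - 70626)) - 85448 = (528/271 - 103464) - 85448 = -28038216/271 - 85448 = -51194624/271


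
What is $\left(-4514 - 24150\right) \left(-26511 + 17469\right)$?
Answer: $259179888$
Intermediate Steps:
$\left(-4514 - 24150\right) \left(-26511 + 17469\right) = \left(-4514 - 24150\right) \left(-9042\right) = \left(-28664\right) \left(-9042\right) = 259179888$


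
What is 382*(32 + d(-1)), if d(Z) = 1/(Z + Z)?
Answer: 12033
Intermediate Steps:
d(Z) = 1/(2*Z)
382*(32 + d(-1)) = 382*(32 + (1/2)/(-1)) = 382*(32 + (1/2)*(-1)) = 382*(32 - 1/2) = 382*(63/2) = 12033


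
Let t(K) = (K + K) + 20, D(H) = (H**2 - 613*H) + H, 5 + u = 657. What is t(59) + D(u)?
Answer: 26218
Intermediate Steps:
u = 652 (u = -5 + 657 = 652)
D(H) = H**2 - 612*H
t(K) = 20 + 2*K (t(K) = 2*K + 20 = 20 + 2*K)
t(59) + D(u) = (20 + 2*59) + 652*(-612 + 652) = (20 + 118) + 652*40 = 138 + 26080 = 26218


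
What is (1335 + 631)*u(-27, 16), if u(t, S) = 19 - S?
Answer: 5898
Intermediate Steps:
(1335 + 631)*u(-27, 16) = (1335 + 631)*(19 - 1*16) = 1966*(19 - 16) = 1966*3 = 5898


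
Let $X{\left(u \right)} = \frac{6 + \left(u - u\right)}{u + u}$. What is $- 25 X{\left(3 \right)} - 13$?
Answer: $-38$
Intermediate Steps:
$X{\left(u \right)} = \frac{3}{u}$ ($X{\left(u \right)} = \frac{6 + 0}{2 u} = 6 \frac{1}{2 u} = \frac{3}{u}$)
$- 25 X{\left(3 \right)} - 13 = - 25 \cdot \frac{3}{3} - 13 = - 25 \cdot 3 \cdot \frac{1}{3} - 13 = \left(-25\right) 1 - 13 = -25 - 13 = -38$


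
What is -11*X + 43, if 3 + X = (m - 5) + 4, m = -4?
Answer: 131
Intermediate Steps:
X = -8 (X = -3 + ((-4 - 5) + 4) = -3 + (-9 + 4) = -3 - 5 = -8)
-11*X + 43 = -11*(-8) + 43 = 88 + 43 = 131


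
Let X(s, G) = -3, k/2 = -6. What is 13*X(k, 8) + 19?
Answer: -20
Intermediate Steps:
k = -12 (k = 2*(-6) = -12)
13*X(k, 8) + 19 = 13*(-3) + 19 = -39 + 19 = -20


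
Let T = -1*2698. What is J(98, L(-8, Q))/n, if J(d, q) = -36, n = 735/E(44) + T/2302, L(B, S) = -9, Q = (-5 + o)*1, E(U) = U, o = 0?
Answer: -1823184/786629 ≈ -2.3177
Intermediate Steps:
Q = -5 (Q = (-5 + 0)*1 = -5*1 = -5)
T = -2698
n = 786629/50644 (n = 735/44 - 2698/2302 = 735*(1/44) - 2698*1/2302 = 735/44 - 1349/1151 = 786629/50644 ≈ 15.533)
J(98, L(-8, Q))/n = -36/786629/50644 = -36*50644/786629 = -1823184/786629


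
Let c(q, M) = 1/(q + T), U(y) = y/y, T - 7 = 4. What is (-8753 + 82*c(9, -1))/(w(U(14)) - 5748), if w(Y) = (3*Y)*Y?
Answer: 29163/19150 ≈ 1.5229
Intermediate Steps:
T = 11 (T = 7 + 4 = 11)
U(y) = 1
c(q, M) = 1/(11 + q) (c(q, M) = 1/(q + 11) = 1/(11 + q))
w(Y) = 3*Y²
(-8753 + 82*c(9, -1))/(w(U(14)) - 5748) = (-8753 + 82/(11 + 9))/(3*1² - 5748) = (-8753 + 82/20)/(3*1 - 5748) = (-8753 + 82*(1/20))/(3 - 5748) = (-8753 + 41/10)/(-5745) = -87489/10*(-1/5745) = 29163/19150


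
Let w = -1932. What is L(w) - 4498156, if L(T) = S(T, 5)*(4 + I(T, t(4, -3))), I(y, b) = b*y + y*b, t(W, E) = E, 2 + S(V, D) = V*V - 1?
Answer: 43278974960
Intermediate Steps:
S(V, D) = -3 + V**2 (S(V, D) = -2 + (V*V - 1) = -2 + (V**2 - 1) = -2 + (-1 + V**2) = -3 + V**2)
I(y, b) = 2*b*y (I(y, b) = b*y + b*y = 2*b*y)
L(T) = (-3 + T**2)*(4 - 6*T) (L(T) = (-3 + T**2)*(4 + 2*(-3)*T) = (-3 + T**2)*(4 - 6*T))
L(w) - 4498156 = -2*(-3 + (-1932)**2)*(-2 + 3*(-1932)) - 4498156 = -2*(-3 + 3732624)*(-2 - 5796) - 4498156 = -2*3732621*(-5798) - 4498156 = 43283473116 - 4498156 = 43278974960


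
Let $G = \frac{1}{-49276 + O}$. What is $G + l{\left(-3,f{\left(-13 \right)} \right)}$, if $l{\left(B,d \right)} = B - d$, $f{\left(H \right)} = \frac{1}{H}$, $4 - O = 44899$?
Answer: $- \frac{3578511}{1224223} \approx -2.9231$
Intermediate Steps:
$O = -44895$ ($O = 4 - 44899 = -44895$)
$G = - \frac{1}{94171}$ ($G = \frac{1}{-49276 - 44895} = \frac{1}{-94171} = - \frac{1}{94171} \approx -1.0619 \cdot 10^{-5}$)
$G + l{\left(-3,f{\left(-13 \right)} \right)} = - \frac{1}{94171} - \frac{38}{13} = - \frac{3578511}{1224223}$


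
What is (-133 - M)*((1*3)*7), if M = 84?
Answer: -4557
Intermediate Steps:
(-133 - M)*((1*3)*7) = (-133 - 1*84)*((1*3)*7) = (-133 - 84)*(3*7) = -217*21 = -4557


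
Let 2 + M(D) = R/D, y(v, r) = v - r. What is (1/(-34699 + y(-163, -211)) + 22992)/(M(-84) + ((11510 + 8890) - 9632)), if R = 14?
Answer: 4780174746/2238281345 ≈ 2.1356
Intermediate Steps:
M(D) = -2 + 14/D
(1/(-34699 + y(-163, -211)) + 22992)/(M(-84) + ((11510 + 8890) - 9632)) = (1/(-34699 + (-163 - 1*(-211))) + 22992)/((-2 + 14/(-84)) + ((11510 + 8890) - 9632)) = (1/(-34699 + (-163 + 211)) + 22992)/((-2 + 14*(-1/84)) + (20400 - 9632)) = (1/(-34699 + 48) + 22992)/((-2 - ⅙) + 10768) = (1/(-34651) + 22992)/(-13/6 + 10768) = (-1/34651 + 22992)/(64595/6) = (796695791/34651)*(6/64595) = 4780174746/2238281345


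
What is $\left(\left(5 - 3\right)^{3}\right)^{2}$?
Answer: $64$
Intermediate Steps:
$\left(\left(5 - 3\right)^{3}\right)^{2} = \left(2^{3}\right)^{2} = 8^{2} = 64$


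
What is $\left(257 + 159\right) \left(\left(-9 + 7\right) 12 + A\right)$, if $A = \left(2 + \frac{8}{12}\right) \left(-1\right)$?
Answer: $- \frac{33280}{3} \approx -11093.0$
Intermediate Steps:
$A = - \frac{8}{3}$ ($A = \left(2 + 8 \cdot \frac{1}{12}\right) \left(-1\right) = \left(2 + \frac{2}{3}\right) \left(-1\right) = \frac{8}{3} \left(-1\right) = - \frac{8}{3} \approx -2.6667$)
$\left(257 + 159\right) \left(\left(-9 + 7\right) 12 + A\right) = \left(257 + 159\right) \left(\left(-9 + 7\right) 12 - \frac{8}{3}\right) = 416 \left(\left(-2\right) 12 - \frac{8}{3}\right) = 416 \left(-24 - \frac{8}{3}\right) = 416 \left(- \frac{80}{3}\right) = - \frac{33280}{3}$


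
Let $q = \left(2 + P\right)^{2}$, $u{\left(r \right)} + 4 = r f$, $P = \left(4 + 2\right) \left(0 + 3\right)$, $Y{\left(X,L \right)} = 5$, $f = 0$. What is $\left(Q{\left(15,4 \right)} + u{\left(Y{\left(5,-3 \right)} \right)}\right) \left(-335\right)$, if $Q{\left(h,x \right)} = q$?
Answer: $-132660$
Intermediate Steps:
$P = 18$ ($P = 6 \cdot 3 = 18$)
$u{\left(r \right)} = -4$ ($u{\left(r \right)} = -4 + r 0 = -4 + 0 = -4$)
$q = 400$ ($q = \left(2 + 18\right)^{2} = 20^{2} = 400$)
$Q{\left(h,x \right)} = 400$
$\left(Q{\left(15,4 \right)} + u{\left(Y{\left(5,-3 \right)} \right)}\right) \left(-335\right) = \left(400 - 4\right) \left(-335\right) = 396 \left(-335\right) = -132660$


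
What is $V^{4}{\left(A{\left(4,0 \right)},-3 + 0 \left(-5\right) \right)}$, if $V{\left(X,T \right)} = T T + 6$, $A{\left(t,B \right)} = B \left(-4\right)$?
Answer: $50625$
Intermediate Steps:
$A{\left(t,B \right)} = - 4 B$
$V{\left(X,T \right)} = 6 + T^{2}$ ($V{\left(X,T \right)} = T^{2} + 6 = 6 + T^{2}$)
$V^{4}{\left(A{\left(4,0 \right)},-3 + 0 \left(-5\right) \right)} = \left(6 + \left(-3 + 0 \left(-5\right)\right)^{2}\right)^{4} = \left(6 + \left(-3 + 0\right)^{2}\right)^{4} = \left(6 + \left(-3\right)^{2}\right)^{4} = \left(6 + 9\right)^{4} = 15^{4} = 50625$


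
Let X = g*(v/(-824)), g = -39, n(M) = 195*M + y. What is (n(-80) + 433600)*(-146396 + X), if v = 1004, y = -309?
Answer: -12592459299817/206 ≈ -6.1128e+10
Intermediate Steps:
n(M) = -309 + 195*M (n(M) = 195*M - 309 = -309 + 195*M)
X = 9789/206 (X = -39156/(-824) = -39156*(-1)/824 = -39*(-251/206) = 9789/206 ≈ 47.519)
(n(-80) + 433600)*(-146396 + X) = ((-309 + 195*(-80)) + 433600)*(-146396 + 9789/206) = ((-309 - 15600) + 433600)*(-30147787/206) = (-15909 + 433600)*(-30147787/206) = 417691*(-30147787/206) = -12592459299817/206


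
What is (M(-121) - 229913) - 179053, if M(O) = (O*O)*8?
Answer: -291838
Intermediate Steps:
M(O) = 8*O² (M(O) = O²*8 = 8*O²)
(M(-121) - 229913) - 179053 = (8*(-121)² - 229913) - 179053 = (8*14641 - 229913) - 179053 = (117128 - 229913) - 179053 = -112785 - 179053 = -291838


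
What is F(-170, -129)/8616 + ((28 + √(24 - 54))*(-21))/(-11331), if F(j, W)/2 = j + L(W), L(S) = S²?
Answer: 21018445/5423772 + 7*I*√30/3777 ≈ 3.8752 + 0.010151*I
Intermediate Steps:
F(j, W) = 2*j + 2*W² (F(j, W) = 2*(j + W²) = 2*j + 2*W²)
F(-170, -129)/8616 + ((28 + √(24 - 54))*(-21))/(-11331) = (2*(-170) + 2*(-129)²)/8616 + ((28 + √(24 - 54))*(-21))/(-11331) = (-340 + 2*16641)*(1/8616) + ((28 + √(-30))*(-21))*(-1/11331) = (-340 + 33282)*(1/8616) + ((28 + I*√30)*(-21))*(-1/11331) = 32942*(1/8616) + (-588 - 21*I*√30)*(-1/11331) = 16471/4308 + (196/3777 + 7*I*√30/3777) = 21018445/5423772 + 7*I*√30/3777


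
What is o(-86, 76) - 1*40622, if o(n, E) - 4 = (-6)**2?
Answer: -40582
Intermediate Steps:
o(n, E) = 40 (o(n, E) = 4 + (-6)**2 = 4 + 36 = 40)
o(-86, 76) - 1*40622 = 40 - 1*40622 = 40 - 40622 = -40582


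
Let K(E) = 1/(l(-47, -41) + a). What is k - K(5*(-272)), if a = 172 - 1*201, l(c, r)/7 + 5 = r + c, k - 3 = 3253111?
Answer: 2212117521/680 ≈ 3.2531e+6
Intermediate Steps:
k = 3253114 (k = 3 + 3253111 = 3253114)
l(c, r) = -35 + 7*c + 7*r (l(c, r) = -35 + 7*(r + c) = -35 + 7*(c + r) = -35 + (7*c + 7*r) = -35 + 7*c + 7*r)
a = -29 (a = 172 - 201 = -29)
K(E) = -1/680 (K(E) = 1/((-35 + 7*(-47) + 7*(-41)) - 29) = 1/((-35 - 329 - 287) - 29) = 1/(-651 - 29) = 1/(-680) = -1/680)
k - K(5*(-272)) = 3253114 - 1*(-1/680) = 3253114 + 1/680 = 2212117521/680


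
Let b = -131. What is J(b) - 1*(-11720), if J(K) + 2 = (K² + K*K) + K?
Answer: 45909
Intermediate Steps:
J(K) = -2 + K + 2*K² (J(K) = -2 + ((K² + K*K) + K) = -2 + ((K² + K²) + K) = -2 + (2*K² + K) = -2 + (K + 2*K²) = -2 + K + 2*K²)
J(b) - 1*(-11720) = (-2 - 131 + 2*(-131)²) - 1*(-11720) = (-2 - 131 + 2*17161) + 11720 = (-2 - 131 + 34322) + 11720 = 34189 + 11720 = 45909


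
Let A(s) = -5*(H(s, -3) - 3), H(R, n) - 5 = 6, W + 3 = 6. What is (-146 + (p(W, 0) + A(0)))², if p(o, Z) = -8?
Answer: 37636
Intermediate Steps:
W = 3 (W = -3 + 6 = 3)
H(R, n) = 11 (H(R, n) = 5 + 6 = 11)
A(s) = -40 (A(s) = -5*(11 - 3) = -5*8 = -40)
(-146 + (p(W, 0) + A(0)))² = (-146 + (-8 - 40))² = (-146 - 48)² = (-194)² = 37636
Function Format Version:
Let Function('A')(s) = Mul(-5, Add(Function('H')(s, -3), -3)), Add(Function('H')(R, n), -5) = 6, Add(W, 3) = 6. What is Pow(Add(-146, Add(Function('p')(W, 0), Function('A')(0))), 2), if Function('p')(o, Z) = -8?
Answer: 37636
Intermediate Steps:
W = 3 (W = Add(-3, 6) = 3)
Function('H')(R, n) = 11 (Function('H')(R, n) = Add(5, 6) = 11)
Function('A')(s) = -40 (Function('A')(s) = Mul(-5, Add(11, -3)) = Mul(-5, 8) = -40)
Pow(Add(-146, Add(Function('p')(W, 0), Function('A')(0))), 2) = Pow(Add(-146, Add(-8, -40)), 2) = Pow(Add(-146, -48), 2) = Pow(-194, 2) = 37636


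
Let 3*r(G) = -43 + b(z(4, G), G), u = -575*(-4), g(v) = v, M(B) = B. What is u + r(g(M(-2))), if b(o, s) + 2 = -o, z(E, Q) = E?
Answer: 6851/3 ≈ 2283.7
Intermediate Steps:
u = 2300
b(o, s) = -2 - o
r(G) = -49/3 (r(G) = (-43 + (-2 - 1*4))/3 = (-43 + (-2 - 4))/3 = (-43 - 6)/3 = (⅓)*(-49) = -49/3)
u + r(g(M(-2))) = 2300 - 49/3 = 6851/3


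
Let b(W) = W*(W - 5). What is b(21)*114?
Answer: 38304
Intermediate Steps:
b(W) = W*(-5 + W)
b(21)*114 = (21*(-5 + 21))*114 = (21*16)*114 = 336*114 = 38304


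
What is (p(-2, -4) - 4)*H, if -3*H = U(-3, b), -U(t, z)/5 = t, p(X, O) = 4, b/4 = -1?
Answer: 0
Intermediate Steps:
b = -4 (b = 4*(-1) = -4)
U(t, z) = -5*t
H = -5 (H = -(-5)*(-3)/3 = -⅓*15 = -5)
(p(-2, -4) - 4)*H = (4 - 4)*(-5) = 0*(-5) = 0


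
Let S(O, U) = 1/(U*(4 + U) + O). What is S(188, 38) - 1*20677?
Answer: -36887767/1784 ≈ -20677.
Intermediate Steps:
S(O, U) = 1/(O + U*(4 + U))
S(188, 38) - 1*20677 = 1/(188 + 38**2 + 4*38) - 1*20677 = 1/(188 + 1444 + 152) - 20677 = 1/1784 - 20677 = -36887767/1784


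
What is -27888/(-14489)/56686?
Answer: 1992/58665961 ≈ 3.3955e-5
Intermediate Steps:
-27888/(-14489)/56686 = -27888*(-1/14489)/56686 = -(-27888)/(14489*56686) = -1*(-1992/58665961) = 1992/58665961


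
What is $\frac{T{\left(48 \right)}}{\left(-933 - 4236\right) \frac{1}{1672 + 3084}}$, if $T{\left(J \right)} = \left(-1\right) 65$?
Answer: $\frac{309140}{5169} \approx 59.807$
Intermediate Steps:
$T{\left(J \right)} = -65$
$\frac{T{\left(48 \right)}}{\left(-933 - 4236\right) \frac{1}{1672 + 3084}} = - \frac{65}{\left(-933 - 4236\right) \frac{1}{1672 + 3084}} = - \frac{65}{\left(-5169\right) \frac{1}{4756}} = - \frac{65}{- \frac{5169}{4756}} = \left(-65\right) \left(- \frac{4756}{5169}\right) = \frac{309140}{5169}$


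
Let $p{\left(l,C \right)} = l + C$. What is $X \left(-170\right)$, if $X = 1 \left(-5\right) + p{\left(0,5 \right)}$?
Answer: $0$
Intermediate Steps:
$p{\left(l,C \right)} = C + l$
$X = 0$ ($X = 1 \left(-5\right) + \left(5 + 0\right) = -5 + 5 = 0$)
$X \left(-170\right) = 0 \left(-170\right) = 0$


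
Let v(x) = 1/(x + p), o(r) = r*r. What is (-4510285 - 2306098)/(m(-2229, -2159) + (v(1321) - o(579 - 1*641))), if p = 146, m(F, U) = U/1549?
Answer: 15489432850689/8738205956 ≈ 1772.6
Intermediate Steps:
m(F, U) = U/1549 (m(F, U) = U*(1/1549) = U/1549)
o(r) = r²
v(x) = 1/(146 + x) (v(x) = 1/(x + 146) = 1/(146 + x))
(-4510285 - 2306098)/(m(-2229, -2159) + (v(1321) - o(579 - 1*641))) = (-4510285 - 2306098)/((1/1549)*(-2159) + (1/(146 + 1321) - (579 - 1*641)²)) = -6816383/(-2159/1549 + (1/1467 - (579 - 641)²)) = -6816383/(-2159/1549 + (1/1467 - 1*(-62)²)) = -6816383/(-2159/1549 + (1/1467 - 1*3844)) = -6816383/(-2159/1549 + (1/1467 - 3844)) = -6816383/(-2159/1549 - 5639147/1467) = -6816383/(-8738205956/2272383) = -6816383*(-2272383/8738205956) = 15489432850689/8738205956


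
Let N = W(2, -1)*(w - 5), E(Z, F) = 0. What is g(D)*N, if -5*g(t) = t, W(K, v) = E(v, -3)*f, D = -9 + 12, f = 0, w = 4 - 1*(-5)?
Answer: 0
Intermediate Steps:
w = 9 (w = 4 + 5 = 9)
D = 3
W(K, v) = 0 (W(K, v) = 0*0 = 0)
g(t) = -t/5
N = 0 (N = 0*(9 - 5) = 0*4 = 0)
g(D)*N = -1/5*3*0 = -3/5*0 = 0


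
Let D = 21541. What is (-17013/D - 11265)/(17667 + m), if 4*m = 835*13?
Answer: -970705512/1756086943 ≈ -0.55277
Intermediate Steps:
m = 10855/4 (m = (835*13)/4 = (¼)*10855 = 10855/4 ≈ 2713.8)
(-17013/D - 11265)/(17667 + m) = (-17013/21541 - 11265)/(17667 + 10855/4) = (-17013*1/21541 - 11265)/(81523/4) = (-17013/21541 - 11265)*(4/81523) = -242676378/21541*4/81523 = -970705512/1756086943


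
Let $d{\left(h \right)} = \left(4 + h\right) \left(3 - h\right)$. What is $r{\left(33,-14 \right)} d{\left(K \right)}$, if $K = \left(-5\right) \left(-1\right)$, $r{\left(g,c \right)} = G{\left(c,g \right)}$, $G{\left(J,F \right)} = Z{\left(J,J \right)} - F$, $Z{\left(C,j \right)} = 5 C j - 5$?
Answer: $-16956$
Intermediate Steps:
$Z{\left(C,j \right)} = -5 + 5 C j$ ($Z{\left(C,j \right)} = 5 C j - 5 = -5 + 5 C j$)
$G{\left(J,F \right)} = -5 - F + 5 J^{2}$ ($G{\left(J,F \right)} = \left(-5 + 5 J J\right) - F = \left(-5 + 5 J^{2}\right) - F = -5 - F + 5 J^{2}$)
$r{\left(g,c \right)} = -5 - g + 5 c^{2}$
$K = 5$
$d{\left(h \right)} = \left(3 - h\right) \left(4 + h\right)$
$r{\left(33,-14 \right)} d{\left(K \right)} = \left(-5 - 33 + 5 \left(-14\right)^{2}\right) \left(12 - 5 - 5^{2}\right) = \left(-5 - 33 + 5 \cdot 196\right) \left(12 - 5 - 25\right) = \left(-5 - 33 + 980\right) \left(12 - 5 - 25\right) = 942 \left(-18\right) = -16956$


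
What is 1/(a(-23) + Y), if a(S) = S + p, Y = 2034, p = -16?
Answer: 1/1995 ≈ 0.00050125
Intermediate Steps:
a(S) = -16 + S (a(S) = S - 16 = -16 + S)
1/(a(-23) + Y) = 1/((-16 - 23) + 2034) = 1/(-39 + 2034) = 1/1995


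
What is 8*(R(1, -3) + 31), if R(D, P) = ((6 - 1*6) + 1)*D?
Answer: 256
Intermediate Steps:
R(D, P) = D (R(D, P) = ((6 - 6) + 1)*D = (0 + 1)*D = 1*D = D)
8*(R(1, -3) + 31) = 8*(1 + 31) = 8*32 = 256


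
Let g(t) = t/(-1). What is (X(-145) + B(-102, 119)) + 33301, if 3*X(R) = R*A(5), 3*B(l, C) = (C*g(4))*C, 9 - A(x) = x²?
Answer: 15193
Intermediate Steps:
g(t) = -t (g(t) = t*(-1) = -t)
A(x) = 9 - x²
B(l, C) = -4*C²/3 (B(l, C) = ((C*(-1*4))*C)/3 = ((C*(-4))*C)/3 = ((-4*C)*C)/3 = (-4*C²)/3 = -4*C²/3)
X(R) = -16*R/3 (X(R) = (R*(9 - 1*5²))/3 = (R*(9 - 1*25))/3 = (R*(9 - 25))/3 = (R*(-16))/3 = (-16*R)/3 = -16*R/3)
(X(-145) + B(-102, 119)) + 33301 = (-16/3*(-145) - 4/3*119²) + 33301 = (2320/3 - 4/3*14161) + 33301 = (2320/3 - 56644/3) + 33301 = -18108 + 33301 = 15193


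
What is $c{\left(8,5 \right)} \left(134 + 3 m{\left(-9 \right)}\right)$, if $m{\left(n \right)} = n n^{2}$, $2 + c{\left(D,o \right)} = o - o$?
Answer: $4106$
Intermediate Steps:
$c{\left(D,o \right)} = -2$ ($c{\left(D,o \right)} = -2 + \left(o - o\right) = -2 + 0 = -2$)
$m{\left(n \right)} = n^{3}$
$c{\left(8,5 \right)} \left(134 + 3 m{\left(-9 \right)}\right) = - 2 \left(134 + 3 \left(-9\right)^{3}\right) = - 2 \left(134 + 3 \left(-729\right)\right) = - 2 \left(134 - 2187\right) = \left(-2\right) \left(-2053\right) = 4106$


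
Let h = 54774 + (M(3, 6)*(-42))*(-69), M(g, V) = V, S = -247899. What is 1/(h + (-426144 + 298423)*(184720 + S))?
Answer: 1/8069357221 ≈ 1.2393e-10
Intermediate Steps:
h = 72162 (h = 54774 + (6*(-42))*(-69) = 54774 - 252*(-69) = 54774 + 17388 = 72162)
1/(h + (-426144 + 298423)*(184720 + S)) = 1/(72162 + (-426144 + 298423)*(184720 - 247899)) = 1/(72162 - 127721*(-63179)) = 1/(72162 + 8069285059) = 1/8069357221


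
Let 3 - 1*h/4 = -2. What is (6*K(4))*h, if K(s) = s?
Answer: 480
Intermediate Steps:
h = 20 (h = 12 - 4*(-2) = 12 + 8 = 20)
(6*K(4))*h = (6*4)*20 = 24*20 = 480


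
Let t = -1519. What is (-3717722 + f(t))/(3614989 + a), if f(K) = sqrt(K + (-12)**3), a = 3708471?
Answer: -1858861/3661730 + I*sqrt(3247)/7323460 ≈ -0.50765 + 7.7808e-6*I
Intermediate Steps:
f(K) = sqrt(-1728 + K) (f(K) = sqrt(K - 1728) = sqrt(-1728 + K))
(-3717722 + f(t))/(3614989 + a) = (-3717722 + sqrt(-1728 - 1519))/(3614989 + 3708471) = (-3717722 + sqrt(-3247))/7323460 = (-3717722 + I*sqrt(3247))*(1/7323460) = -1858861/3661730 + I*sqrt(3247)/7323460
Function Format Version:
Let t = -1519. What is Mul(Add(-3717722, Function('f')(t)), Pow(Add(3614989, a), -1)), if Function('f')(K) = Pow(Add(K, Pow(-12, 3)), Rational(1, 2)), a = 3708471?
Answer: Add(Rational(-1858861, 3661730), Mul(Rational(1, 7323460), I, Pow(3247, Rational(1, 2)))) ≈ Add(-0.50765, Mul(7.7808e-6, I))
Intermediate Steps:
Function('f')(K) = Pow(Add(-1728, K), Rational(1, 2)) (Function('f')(K) = Pow(Add(K, -1728), Rational(1, 2)) = Pow(Add(-1728, K), Rational(1, 2)))
Mul(Add(-3717722, Function('f')(t)), Pow(Add(3614989, a), -1)) = Mul(Add(-3717722, Pow(Add(-1728, -1519), Rational(1, 2))), Pow(Add(3614989, 3708471), -1)) = Mul(Add(-3717722, Pow(-3247, Rational(1, 2))), Pow(7323460, -1)) = Mul(Add(-3717722, Mul(I, Pow(3247, Rational(1, 2)))), Rational(1, 7323460)) = Add(Rational(-1858861, 3661730), Mul(Rational(1, 7323460), I, Pow(3247, Rational(1, 2))))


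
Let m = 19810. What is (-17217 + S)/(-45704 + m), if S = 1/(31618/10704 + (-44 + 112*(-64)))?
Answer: 664280331207/999063411610 ≈ 0.66490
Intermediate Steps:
S = -5352/38582815 (S = 1/(31618*(1/10704) + (-44 - 7168)) = 1/(15809/5352 - 7212) = 1/(-38582815/5352) = -5352/38582815 ≈ -0.00013871)
(-17217 + S)/(-45704 + m) = (-17217 - 5352/38582815)/(-45704 + 19810) = -664280331207/38582815/(-25894) = -664280331207/38582815*(-1/25894) = 664280331207/999063411610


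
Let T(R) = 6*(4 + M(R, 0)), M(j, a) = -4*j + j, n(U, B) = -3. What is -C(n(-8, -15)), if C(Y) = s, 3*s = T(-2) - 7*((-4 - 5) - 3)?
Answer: -48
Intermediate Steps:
M(j, a) = -3*j
T(R) = 24 - 18*R (T(R) = 6*(4 - 3*R) = 24 - 18*R)
s = 48 (s = ((24 - 18*(-2)) - 7*((-4 - 5) - 3))/3 = ((24 + 36) - 7*(-9 - 3))/3 = (60 - 7*(-12))/3 = (60 + 84)/3 = (⅓)*144 = 48)
C(Y) = 48
-C(n(-8, -15)) = -1*48 = -48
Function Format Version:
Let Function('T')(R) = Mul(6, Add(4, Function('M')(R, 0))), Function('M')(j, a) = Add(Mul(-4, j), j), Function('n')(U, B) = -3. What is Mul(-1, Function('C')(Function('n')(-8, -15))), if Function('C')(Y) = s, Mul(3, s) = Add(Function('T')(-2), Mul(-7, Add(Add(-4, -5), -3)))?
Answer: -48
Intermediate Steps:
Function('M')(j, a) = Mul(-3, j)
Function('T')(R) = Add(24, Mul(-18, R)) (Function('T')(R) = Mul(6, Add(4, Mul(-3, R))) = Add(24, Mul(-18, R)))
s = 48 (s = Mul(Rational(1, 3), Add(Add(24, Mul(-18, -2)), Mul(-7, Add(Add(-4, -5), -3)))) = Mul(Rational(1, 3), Add(Add(24, 36), Mul(-7, Add(-9, -3)))) = Mul(Rational(1, 3), Add(60, Mul(-7, -12))) = Mul(Rational(1, 3), Add(60, 84)) = Mul(Rational(1, 3), 144) = 48)
Function('C')(Y) = 48
Mul(-1, Function('C')(Function('n')(-8, -15))) = Mul(-1, 48) = -48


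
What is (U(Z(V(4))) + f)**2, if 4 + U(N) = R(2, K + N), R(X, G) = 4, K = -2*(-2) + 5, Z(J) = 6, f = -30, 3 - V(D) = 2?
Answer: 900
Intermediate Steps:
V(D) = 1 (V(D) = 3 - 1*2 = 3 - 2 = 1)
K = 9 (K = 4 + 5 = 9)
U(N) = 0 (U(N) = -4 + 4 = 0)
(U(Z(V(4))) + f)**2 = (0 - 30)**2 = (-30)**2 = 900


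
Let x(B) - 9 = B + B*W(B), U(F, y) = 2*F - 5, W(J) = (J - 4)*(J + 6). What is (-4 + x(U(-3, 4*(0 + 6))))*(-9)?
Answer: 7479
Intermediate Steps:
W(J) = (-4 + J)*(6 + J)
U(F, y) = -5 + 2*F
x(B) = 9 + B + B*(-24 + B² + 2*B) (x(B) = 9 + (B + B*(-24 + B² + 2*B)) = 9 + B + B*(-24 + B² + 2*B))
(-4 + x(U(-3, 4*(0 + 6))))*(-9) = (-4 + (9 + (-5 + 2*(-3)) + (-5 + 2*(-3))*(-24 + (-5 + 2*(-3))² + 2*(-5 + 2*(-3)))))*(-9) = (-4 + (9 + (-5 - 6) + (-5 - 6)*(-24 + (-5 - 6)² + 2*(-5 - 6))))*(-9) = (-4 + (9 - 11 - 11*(-24 + (-11)² + 2*(-11))))*(-9) = (-4 + (9 - 11 - 11*(-24 + 121 - 22)))*(-9) = (-4 + (9 - 11 - 11*75))*(-9) = (-4 + (9 - 11 - 825))*(-9) = (-4 - 827)*(-9) = -831*(-9) = 7479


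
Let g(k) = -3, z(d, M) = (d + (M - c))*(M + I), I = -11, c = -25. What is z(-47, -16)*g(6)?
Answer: -3078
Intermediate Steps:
z(d, M) = (-11 + M)*(25 + M + d) (z(d, M) = (d + (M - 1*(-25)))*(M - 11) = (d + (M + 25))*(-11 + M) = (d + (25 + M))*(-11 + M) = (25 + M + d)*(-11 + M) = (-11 + M)*(25 + M + d))
z(-47, -16)*g(6) = (-275 + (-16)² - 11*(-47) + 14*(-16) - 16*(-47))*(-3) = (-275 + 256 + 517 - 224 + 752)*(-3) = 1026*(-3) = -3078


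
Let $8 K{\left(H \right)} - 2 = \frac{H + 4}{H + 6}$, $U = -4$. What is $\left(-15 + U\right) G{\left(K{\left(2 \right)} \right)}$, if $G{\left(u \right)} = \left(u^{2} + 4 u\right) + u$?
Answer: $- \frac{35739}{1024} \approx -34.901$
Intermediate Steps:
$K{\left(H \right)} = \frac{1}{4} + \frac{4 + H}{8 \left(6 + H\right)}$ ($K{\left(H \right)} = \frac{1}{4} + \frac{\left(H + 4\right) \frac{1}{H + 6}}{8} = \frac{1}{4} + \frac{\left(4 + H\right) \frac{1}{6 + H}}{8} = \frac{1}{4} + \frac{\frac{1}{6 + H} \left(4 + H\right)}{8} = \frac{1}{4} + \frac{4 + H}{8 \left(6 + H\right)}$)
$G{\left(u \right)} = u^{2} + 5 u$
$\left(-15 + U\right) G{\left(K{\left(2 \right)} \right)} = \left(-15 - 4\right) \frac{16 + 3 \cdot 2}{8 \left(6 + 2\right)} \left(5 + \frac{16 + 3 \cdot 2}{8 \left(6 + 2\right)}\right) = - 19 \frac{16 + 6}{8 \cdot 8} \left(5 + \frac{16 + 6}{8 \cdot 8}\right) = - 19 \cdot \frac{1}{8} \cdot \frac{1}{8} \cdot 22 \left(5 + \frac{1}{8} \cdot \frac{1}{8} \cdot 22\right) = - 19 \frac{11 \left(5 + \frac{11}{32}\right)}{32} = - 19 \cdot \frac{11}{32} \cdot \frac{171}{32} = \left(-19\right) \frac{1881}{1024} = - \frac{35739}{1024}$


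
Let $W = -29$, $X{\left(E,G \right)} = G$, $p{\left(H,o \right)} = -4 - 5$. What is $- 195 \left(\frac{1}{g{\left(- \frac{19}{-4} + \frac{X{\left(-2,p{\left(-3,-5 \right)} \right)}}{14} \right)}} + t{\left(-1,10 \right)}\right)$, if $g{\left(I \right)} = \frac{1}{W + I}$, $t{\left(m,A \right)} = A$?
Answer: $\frac{81315}{28} \approx 2904.1$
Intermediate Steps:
$p{\left(H,o \right)} = -9$ ($p{\left(H,o \right)} = -4 - 5 = -9$)
$g{\left(I \right)} = \frac{1}{-29 + I}$
$- 195 \left(\frac{1}{g{\left(- \frac{19}{-4} + \frac{X{\left(-2,p{\left(-3,-5 \right)} \right)}}{14} \right)}} + t{\left(-1,10 \right)}\right) = - 195 \left(\frac{1}{\frac{1}{-29 - \left(- \frac{19}{4} + \frac{9}{14}\right)}} + 10\right) = - 195 \left(\frac{1}{\frac{1}{-29 - - \frac{115}{28}}} + 10\right) = - 195 \left(\frac{1}{\frac{1}{-29 + \left(\frac{19}{4} - \frac{9}{14}\right)}} + 10\right) = - 195 \left(\frac{1}{\frac{1}{-29 + \frac{115}{28}}} + 10\right) = - 195 \left(\frac{1}{\frac{1}{- \frac{697}{28}}} + 10\right) = - 195 \left(\frac{1}{- \frac{28}{697}} + 10\right) = - 195 \left(- \frac{697}{28} + 10\right) = \left(-195\right) \left(- \frac{417}{28}\right) = \frac{81315}{28}$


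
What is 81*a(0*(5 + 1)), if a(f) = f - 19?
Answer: -1539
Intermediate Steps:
a(f) = -19 + f
81*a(0*(5 + 1)) = 81*(-19 + 0*(5 + 1)) = 81*(-19 + 0*6) = 81*(-19 + 0) = 81*(-19) = -1539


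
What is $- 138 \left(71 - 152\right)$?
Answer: $11178$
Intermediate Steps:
$- 138 \left(71 - 152\right) = \left(-138\right) \left(-81\right) = 11178$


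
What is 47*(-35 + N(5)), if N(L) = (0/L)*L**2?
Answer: -1645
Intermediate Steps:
N(L) = 0 (N(L) = 0*L**2 = 0)
47*(-35 + N(5)) = 47*(-35 + 0) = 47*(-35) = -1645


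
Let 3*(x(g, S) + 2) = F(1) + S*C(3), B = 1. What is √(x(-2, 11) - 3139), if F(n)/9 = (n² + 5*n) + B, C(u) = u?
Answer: I*√3109 ≈ 55.758*I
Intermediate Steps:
F(n) = 9 + 9*n² + 45*n (F(n) = 9*((n² + 5*n) + 1) = 9*(1 + n² + 5*n) = 9 + 9*n² + 45*n)
x(g, S) = 19 + S (x(g, S) = -2 + ((9 + 9*1² + 45*1) + S*3)/3 = -2 + ((9 + 9*1 + 45) + 3*S)/3 = -2 + ((9 + 9 + 45) + 3*S)/3 = -2 + (63 + 3*S)/3 = -2 + (21 + S) = 19 + S)
√(x(-2, 11) - 3139) = √((19 + 11) - 3139) = √(30 - 3139) = √(-3109) = I*√3109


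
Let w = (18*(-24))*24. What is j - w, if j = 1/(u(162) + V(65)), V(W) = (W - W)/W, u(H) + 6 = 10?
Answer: 41473/4 ≈ 10368.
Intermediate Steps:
u(H) = 4 (u(H) = -6 + 10 = 4)
V(W) = 0 (V(W) = 0/W = 0)
j = ¼ (j = 1/(4 + 0) = 1/4 = ¼ ≈ 0.25000)
w = -10368 (w = -432*24 = -10368)
j - w = ¼ - 1*(-10368) = ¼ + 10368 = 41473/4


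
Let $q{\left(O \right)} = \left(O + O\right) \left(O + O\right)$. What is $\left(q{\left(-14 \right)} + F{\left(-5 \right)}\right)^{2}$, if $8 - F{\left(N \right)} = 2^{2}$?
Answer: $620944$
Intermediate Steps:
$q{\left(O \right)} = 4 O^{2}$ ($q{\left(O \right)} = 2 O 2 O = 4 O^{2}$)
$F{\left(N \right)} = 4$ ($F{\left(N \right)} = 8 - 2^{2} = 8 - 4 = 4$)
$\left(q{\left(-14 \right)} + F{\left(-5 \right)}\right)^{2} = \left(4 \left(-14\right)^{2} + 4\right)^{2} = \left(4 \cdot 196 + 4\right)^{2} = \left(784 + 4\right)^{2} = 788^{2} = 620944$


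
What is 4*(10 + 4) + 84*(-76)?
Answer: -6328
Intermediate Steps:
4*(10 + 4) + 84*(-76) = 4*14 - 6384 = 56 - 6384 = -6328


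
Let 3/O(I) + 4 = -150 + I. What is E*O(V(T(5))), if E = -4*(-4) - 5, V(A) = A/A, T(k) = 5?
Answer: -11/51 ≈ -0.21569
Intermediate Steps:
V(A) = 1
O(I) = 3/(-154 + I) (O(I) = 3/(-4 + (-150 + I)) = 3/(-154 + I))
E = 11 (E = 16 - 5 = 11)
E*O(V(T(5))) = 11*(3/(-154 + 1)) = 11*(3/(-153)) = 11*(3*(-1/153)) = 11*(-1/51) = -11/51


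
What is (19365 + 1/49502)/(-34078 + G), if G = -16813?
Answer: -958606231/2519206282 ≈ -0.38052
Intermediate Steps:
(19365 + 1/49502)/(-34078 + G) = (19365 + 1/49502)/(-34078 - 16813) = (19365 + 1/49502)/(-50891) = (958606231/49502)*(-1/50891) = -958606231/2519206282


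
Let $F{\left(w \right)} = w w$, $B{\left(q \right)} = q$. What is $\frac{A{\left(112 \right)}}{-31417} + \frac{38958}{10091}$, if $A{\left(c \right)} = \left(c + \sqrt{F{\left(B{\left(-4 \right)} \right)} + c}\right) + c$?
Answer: $\frac{1221683102}{317028947} - \frac{8 \sqrt{2}}{31417} \approx 3.8532$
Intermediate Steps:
$F{\left(w \right)} = w^{2}$
$A{\left(c \right)} = \sqrt{16 + c} + 2 c$ ($A{\left(c \right)} = \left(c + \sqrt{\left(-4\right)^{2} + c}\right) + c = \left(c + \sqrt{16 + c}\right) + c = \sqrt{16 + c} + 2 c$)
$\frac{A{\left(112 \right)}}{-31417} + \frac{38958}{10091} = \frac{\sqrt{16 + 112} + 2 \cdot 112}{-31417} + \frac{38958}{10091} = \left(\sqrt{128} + 224\right) \left(- \frac{1}{31417}\right) + 38958 \cdot \frac{1}{10091} = \left(8 \sqrt{2} + 224\right) \left(- \frac{1}{31417}\right) + \frac{38958}{10091} = \left(224 + 8 \sqrt{2}\right) \left(- \frac{1}{31417}\right) + \frac{38958}{10091} = \left(- \frac{224}{31417} - \frac{8 \sqrt{2}}{31417}\right) + \frac{38958}{10091} = \frac{1221683102}{317028947} - \frac{8 \sqrt{2}}{31417}$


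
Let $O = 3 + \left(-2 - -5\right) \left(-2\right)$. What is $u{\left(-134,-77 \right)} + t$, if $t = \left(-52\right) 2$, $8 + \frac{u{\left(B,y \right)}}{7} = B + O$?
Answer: $-1119$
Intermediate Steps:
$O = -3$ ($O = 3 + \left(-2 + 5\right) \left(-2\right) = 3 + 3 \left(-2\right) = 3 - 6 = -3$)
$u{\left(B,y \right)} = -77 + 7 B$ ($u{\left(B,y \right)} = -56 + 7 \left(B - 3\right) = -56 + 7 \left(-3 + B\right) = -56 + \left(-21 + 7 B\right) = -77 + 7 B$)
$t = -104$
$u{\left(-134,-77 \right)} + t = \left(-77 + 7 \left(-134\right)\right) - 104 = \left(-77 - 938\right) - 104 = -1015 - 104 = -1119$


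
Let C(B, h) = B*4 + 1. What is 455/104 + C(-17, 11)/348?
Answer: 2911/696 ≈ 4.1825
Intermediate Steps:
C(B, h) = 1 + 4*B (C(B, h) = 4*B + 1 = 1 + 4*B)
455/104 + C(-17, 11)/348 = 455/104 + (1 + 4*(-17))/348 = 455*(1/104) + (1 - 68)*(1/348) = 35/8 - 67*1/348 = 35/8 - 67/348 = 2911/696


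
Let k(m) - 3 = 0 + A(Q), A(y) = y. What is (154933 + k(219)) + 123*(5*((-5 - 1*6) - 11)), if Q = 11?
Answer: 141417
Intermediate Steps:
k(m) = 14 (k(m) = 3 + (0 + 11) = 3 + 11 = 14)
(154933 + k(219)) + 123*(5*((-5 - 1*6) - 11)) = (154933 + 14) + 123*(5*((-5 - 1*6) - 11)) = 154947 + 123*(5*((-5 - 6) - 11)) = 154947 + 123*(5*(-11 - 11)) = 154947 + 123*(5*(-22)) = 154947 + 123*(-110) = 154947 - 13530 = 141417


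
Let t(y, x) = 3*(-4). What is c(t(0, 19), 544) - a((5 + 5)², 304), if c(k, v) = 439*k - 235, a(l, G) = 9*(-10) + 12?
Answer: -5425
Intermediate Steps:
t(y, x) = -12
a(l, G) = -78 (a(l, G) = -90 + 12 = -78)
c(k, v) = -235 + 439*k
c(t(0, 19), 544) - a((5 + 5)², 304) = (-235 + 439*(-12)) - 1*(-78) = (-235 - 5268) + 78 = -5503 + 78 = -5425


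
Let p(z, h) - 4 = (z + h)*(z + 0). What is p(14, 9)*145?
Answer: 47270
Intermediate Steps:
p(z, h) = 4 + z*(h + z) (p(z, h) = 4 + (z + h)*(z + 0) = 4 + (h + z)*z = 4 + z*(h + z))
p(14, 9)*145 = (4 + 14**2 + 9*14)*145 = (4 + 196 + 126)*145 = 326*145 = 47270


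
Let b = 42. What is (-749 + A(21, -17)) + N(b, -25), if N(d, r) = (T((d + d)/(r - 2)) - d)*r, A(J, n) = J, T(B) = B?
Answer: 3598/9 ≈ 399.78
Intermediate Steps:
N(d, r) = r*(-d + 2*d/(-2 + r)) (N(d, r) = ((d + d)/(r - 2) - d)*r = ((2*d)/(-2 + r) - d)*r = (2*d/(-2 + r) - d)*r = (-d + 2*d/(-2 + r))*r = r*(-d + 2*d/(-2 + r)))
(-749 + A(21, -17)) + N(b, -25) = (-749 + 21) + 42*(-25)*(4 - 1*(-25))/(-2 - 25) = -728 + 42*(-25)*(4 + 25)/(-27) = -728 + 42*(-25)*(-1/27)*29 = -728 + 10150/9 = 3598/9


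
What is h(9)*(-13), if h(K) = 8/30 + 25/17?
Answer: -5759/255 ≈ -22.584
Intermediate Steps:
h(K) = 443/255 (h(K) = 8*(1/30) + 25*(1/17) = 4/15 + 25/17 = 443/255)
h(9)*(-13) = (443/255)*(-13) = -5759/255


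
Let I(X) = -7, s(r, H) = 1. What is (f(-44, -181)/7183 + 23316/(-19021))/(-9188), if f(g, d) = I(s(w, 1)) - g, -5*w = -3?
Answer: 166775051/1255336621484 ≈ 0.00013285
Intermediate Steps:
w = ⅗ (w = -⅕*(-3) = ⅗ ≈ 0.60000)
f(g, d) = -7 - g
(f(-44, -181)/7183 + 23316/(-19021))/(-9188) = ((-7 - 1*(-44))/7183 + 23316/(-19021))/(-9188) = ((-7 + 44)*(1/7183) + 23316*(-1/19021))*(-1/9188) = (37*(1/7183) - 23316/19021)*(-1/9188) = (37/7183 - 23316/19021)*(-1/9188) = -166775051/136627843*(-1/9188) = 166775051/1255336621484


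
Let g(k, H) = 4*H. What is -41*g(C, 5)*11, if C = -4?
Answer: -9020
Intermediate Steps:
-41*g(C, 5)*11 = -164*5*11 = -41*20*11 = -820*11 = -9020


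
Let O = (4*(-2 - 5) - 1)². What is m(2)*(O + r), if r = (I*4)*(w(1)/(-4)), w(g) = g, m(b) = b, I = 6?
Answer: 1670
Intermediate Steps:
r = -6 (r = (6*4)*(1/(-4)) = 24*(1*(-¼)) = 24*(-¼) = -6)
O = 841 (O = (4*(-7) - 1)² = (-28 - 1)² = (-29)² = 841)
m(2)*(O + r) = 2*(841 - 6) = 2*835 = 1670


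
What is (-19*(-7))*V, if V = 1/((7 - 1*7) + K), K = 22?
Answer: 133/22 ≈ 6.0455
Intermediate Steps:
V = 1/22 (V = 1/((7 - 1*7) + 22) = 1/((7 - 7) + 22) = 1/(0 + 22) = 1/22 ≈ 0.045455)
(-19*(-7))*V = -19*(-7)*(1/22) = 133*(1/22) = 133/22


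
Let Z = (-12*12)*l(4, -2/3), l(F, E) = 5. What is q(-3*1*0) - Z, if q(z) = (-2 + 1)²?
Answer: 721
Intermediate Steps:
q(z) = 1 (q(z) = (-1)² = 1)
Z = -720 (Z = -12*12*5 = -144*5 = -720)
q(-3*1*0) - Z = 1 - 1*(-720) = 1 + 720 = 721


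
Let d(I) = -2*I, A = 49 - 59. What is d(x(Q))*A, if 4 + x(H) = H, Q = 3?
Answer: -20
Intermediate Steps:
A = -10
x(H) = -4 + H
d(x(Q))*A = -2*(-4 + 3)*(-10) = -2*(-1)*(-10) = 2*(-10) = -20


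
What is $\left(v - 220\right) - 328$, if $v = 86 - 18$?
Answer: $-480$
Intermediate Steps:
$v = 68$
$\left(v - 220\right) - 328 = \left(68 - 220\right) - 328 = -152 - 328 = -480$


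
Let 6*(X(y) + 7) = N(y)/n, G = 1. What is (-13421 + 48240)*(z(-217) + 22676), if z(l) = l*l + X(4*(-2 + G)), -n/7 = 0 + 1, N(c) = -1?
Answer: 102013994503/42 ≈ 2.4289e+9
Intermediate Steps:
n = -7 (n = -7*(0 + 1) = -7*1 = -7)
X(y) = -293/42 (X(y) = -7 + (-1/(-7))/6 = -7 + (-1*(-⅐))/6 = -7 + (⅙)*(⅐) = -7 + 1/42 = -293/42)
z(l) = -293/42 + l² (z(l) = l*l - 293/42 = l² - 293/42 = -293/42 + l²)
(-13421 + 48240)*(z(-217) + 22676) = (-13421 + 48240)*((-293/42 + (-217)²) + 22676) = 34819*((-293/42 + 47089) + 22676) = 34819*(1977445/42 + 22676) = 34819*(2929837/42) = 102013994503/42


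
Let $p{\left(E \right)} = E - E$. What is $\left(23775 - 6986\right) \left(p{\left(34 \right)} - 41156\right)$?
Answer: $-690968084$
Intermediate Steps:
$p{\left(E \right)} = 0$
$\left(23775 - 6986\right) \left(p{\left(34 \right)} - 41156\right) = \left(23775 - 6986\right) \left(0 - 41156\right) = 16789 \left(-41156\right) = -690968084$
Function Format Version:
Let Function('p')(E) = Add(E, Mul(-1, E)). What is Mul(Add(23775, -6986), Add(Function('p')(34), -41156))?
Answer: -690968084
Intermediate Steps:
Function('p')(E) = 0
Mul(Add(23775, -6986), Add(Function('p')(34), -41156)) = Mul(Add(23775, -6986), Add(0, -41156)) = Mul(16789, -41156) = -690968084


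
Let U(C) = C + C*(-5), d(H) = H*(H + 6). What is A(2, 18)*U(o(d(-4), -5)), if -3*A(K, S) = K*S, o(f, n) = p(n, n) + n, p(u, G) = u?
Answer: -480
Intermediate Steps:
d(H) = H*(6 + H)
o(f, n) = 2*n (o(f, n) = n + n = 2*n)
U(C) = -4*C (U(C) = C - 5*C = -4*C)
A(K, S) = -K*S/3
A(2, 18)*U(o(d(-4), -5)) = (-1/3*2*18)*(-8*(-5)) = -(-48)*(-10) = -12*40 = -480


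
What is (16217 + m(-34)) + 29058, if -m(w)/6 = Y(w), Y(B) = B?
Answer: 45479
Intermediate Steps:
m(w) = -6*w
(16217 + m(-34)) + 29058 = (16217 - 6*(-34)) + 29058 = (16217 + 204) + 29058 = 16421 + 29058 = 45479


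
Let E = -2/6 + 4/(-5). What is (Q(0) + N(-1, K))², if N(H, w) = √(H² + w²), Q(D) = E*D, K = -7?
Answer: 50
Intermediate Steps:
E = -17/15 (E = -2*⅙ + 4*(-⅕) = -⅓ - ⅘ = -17/15 ≈ -1.1333)
Q(D) = -17*D/15
(Q(0) + N(-1, K))² = (-17/15*0 + √((-1)² + (-7)²))² = (0 + √(1 + 49))² = (0 + √50)² = (0 + 5*√2)² = (5*√2)² = 50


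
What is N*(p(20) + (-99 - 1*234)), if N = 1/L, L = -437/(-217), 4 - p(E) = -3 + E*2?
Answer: -79422/437 ≈ -181.74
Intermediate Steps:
p(E) = 7 - 2*E (p(E) = 4 - (-3 + E*2) = 4 - (-3 + 2*E) = 4 + (3 - 2*E) = 7 - 2*E)
L = 437/217 (L = -437*(-1/217) = 437/217 ≈ 2.0138)
N = 217/437 (N = 1/(437/217) = 217/437 ≈ 0.49657)
N*(p(20) + (-99 - 1*234)) = 217*((7 - 2*20) + (-99 - 1*234))/437 = 217*((7 - 40) + (-99 - 234))/437 = 217*(-33 - 333)/437 = (217/437)*(-366) = -79422/437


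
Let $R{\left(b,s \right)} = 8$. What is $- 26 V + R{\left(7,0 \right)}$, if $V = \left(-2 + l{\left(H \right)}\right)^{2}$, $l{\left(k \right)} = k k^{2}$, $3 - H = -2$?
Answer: $-393346$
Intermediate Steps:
$H = 5$ ($H = 3 - -2 = 3 + 2 = 5$)
$l{\left(k \right)} = k^{3}$
$V = 15129$ ($V = \left(-2 + 5^{3}\right)^{2} = \left(-2 + 125\right)^{2} = 123^{2} = 15129$)
$- 26 V + R{\left(7,0 \right)} = \left(-26\right) 15129 + 8 = -393354 + 8 = -393346$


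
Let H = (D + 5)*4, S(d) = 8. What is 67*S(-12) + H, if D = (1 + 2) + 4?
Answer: 584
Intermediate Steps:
D = 7 (D = 3 + 4 = 7)
H = 48 (H = (7 + 5)*4 = 12*4 = 48)
67*S(-12) + H = 67*8 + 48 = 536 + 48 = 584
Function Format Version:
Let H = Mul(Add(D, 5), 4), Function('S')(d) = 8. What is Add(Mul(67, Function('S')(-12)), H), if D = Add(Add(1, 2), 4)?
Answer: 584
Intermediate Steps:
D = 7 (D = Add(3, 4) = 7)
H = 48 (H = Mul(Add(7, 5), 4) = Mul(12, 4) = 48)
Add(Mul(67, Function('S')(-12)), H) = Add(Mul(67, 8), 48) = Add(536, 48) = 584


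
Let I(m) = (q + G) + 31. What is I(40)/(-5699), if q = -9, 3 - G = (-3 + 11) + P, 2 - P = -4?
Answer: -11/5699 ≈ -0.0019302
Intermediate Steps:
P = 6 (P = 2 - 1*(-4) = 2 + 4 = 6)
G = -11 (G = 3 - ((-3 + 11) + 6) = 3 - (8 + 6) = 3 - 1*14 = 3 - 14 = -11)
I(m) = 11 (I(m) = (-9 - 11) + 31 = -20 + 31 = 11)
I(40)/(-5699) = 11/(-5699) = 11*(-1/5699) = -11/5699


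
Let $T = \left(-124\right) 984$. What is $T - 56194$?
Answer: $-178210$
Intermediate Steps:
$T = -122016$
$T - 56194 = -122016 - 56194 = -178210$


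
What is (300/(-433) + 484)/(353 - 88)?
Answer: 209272/114745 ≈ 1.8238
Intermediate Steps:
(300/(-433) + 484)/(353 - 88) = (300*(-1/433) + 484)/265 = (-300/433 + 484)*(1/265) = (209272/433)*(1/265) = 209272/114745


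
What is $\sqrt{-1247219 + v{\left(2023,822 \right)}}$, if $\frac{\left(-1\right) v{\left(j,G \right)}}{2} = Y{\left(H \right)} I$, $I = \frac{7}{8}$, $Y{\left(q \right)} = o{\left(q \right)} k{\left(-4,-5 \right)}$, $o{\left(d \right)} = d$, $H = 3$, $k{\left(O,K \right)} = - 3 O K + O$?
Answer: $i \sqrt{1246883} \approx 1116.6 i$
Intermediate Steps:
$k{\left(O,K \right)} = O - 3 K O$ ($k{\left(O,K \right)} = - 3 K O + O = O - 3 K O$)
$Y{\left(q \right)} = - 64 q$ ($Y{\left(q \right)} = q \left(- 4 \left(1 - -15\right)\right) = q \left(- 4 \left(1 + 15\right)\right) = q \left(\left(-4\right) 16\right) = q \left(-64\right) = - 64 q$)
$I = \frac{7}{8}$ ($I = 7 \cdot \frac{1}{8} = \frac{7}{8} \approx 0.875$)
$v{\left(j,G \right)} = 336$ ($v{\left(j,G \right)} = - 2 \left(-64\right) 3 \cdot \frac{7}{8} = - 2 \left(\left(-192\right) \frac{7}{8}\right) = \left(-2\right) \left(-168\right) = 336$)
$\sqrt{-1247219 + v{\left(2023,822 \right)}} = \sqrt{-1247219 + 336} = \sqrt{-1246883} = i \sqrt{1246883}$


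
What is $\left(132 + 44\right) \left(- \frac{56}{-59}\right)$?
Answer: $\frac{9856}{59} \approx 167.05$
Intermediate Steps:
$\left(132 + 44\right) \left(- \frac{56}{-59}\right) = 176 \left(\left(-56\right) \left(- \frac{1}{59}\right)\right) = 176 \cdot \frac{56}{59} = \frac{9856}{59}$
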